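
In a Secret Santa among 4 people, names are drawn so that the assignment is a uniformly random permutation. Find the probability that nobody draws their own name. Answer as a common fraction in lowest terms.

This is the derangement probability: permutations of 4 with no fixed point.
D(4) = 4! · (1 − 1/1! + 1/2! − ··· + (−1)^4/4!) = 9.
P = 9/24 = 3/8.

3/8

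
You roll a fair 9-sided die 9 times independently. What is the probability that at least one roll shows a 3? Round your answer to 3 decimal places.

P(no roll shows a 3) = (8/9)^9 ≈ 0.346.
P(at least one) = 1 − 0.346 = 0.654.

0.654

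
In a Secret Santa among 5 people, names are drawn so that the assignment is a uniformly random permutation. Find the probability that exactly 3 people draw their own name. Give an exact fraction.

Choose which 3 of the 5 are fixed: C(5,3) = 10 ways.
The remaining 2 must have no fixed point: D(2) = 1.
P = 10·1/120 = 1/12.

1/12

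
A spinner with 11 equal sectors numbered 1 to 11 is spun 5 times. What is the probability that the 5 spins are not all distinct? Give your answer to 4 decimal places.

P(all 5 different) = 11/11 · 10/11 · ··· · 7/11 ≈ 0.3442.
P(at least two equal) = 1 − 0.3442 = 0.6558.

0.6558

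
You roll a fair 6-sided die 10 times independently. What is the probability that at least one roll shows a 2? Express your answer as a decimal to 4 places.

P(no roll shows a 2) = (5/6)^10 ≈ 0.1615.
P(at least one) = 1 − 0.1615 = 0.8385.

0.8385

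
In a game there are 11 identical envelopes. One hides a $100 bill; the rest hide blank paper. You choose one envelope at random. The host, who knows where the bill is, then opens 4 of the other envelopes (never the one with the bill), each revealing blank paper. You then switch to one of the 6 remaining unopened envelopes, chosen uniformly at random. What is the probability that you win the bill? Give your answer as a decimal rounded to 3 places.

0.152

Your original envelope holds the bill with probability 1/11, so the other 10 collectively hold it with probability 10/11.
The host can always find 4 empty envelopes to open, so the reveals don't change that 10/11; it is now spread over the 6 remaining unopened envelopes.
P(win by switching) = (10/11) · (1/6) = 5/33 ≈ 0.152.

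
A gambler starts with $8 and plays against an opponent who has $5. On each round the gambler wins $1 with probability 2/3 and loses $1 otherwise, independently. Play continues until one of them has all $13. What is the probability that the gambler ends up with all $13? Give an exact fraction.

8160/8191

Let r = q/p = (1/3)/(2/3) = 1/2. The recurrence P(i) = p·P(i+1) + q·P(i−1) with P(0)=0, P(13)=1 gives P(i) = (1 − r^i)/(1 − r^13).
P(8) = (1 − (1/2)^8) / (1 − (1/2)^13) = 8160/8191.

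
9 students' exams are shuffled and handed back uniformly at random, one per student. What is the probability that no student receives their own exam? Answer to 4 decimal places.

This is the derangement probability: permutations of 9 with no fixed point.
D(9) = 9! · (1 − 1/1! + 1/2! − ··· + (−1)^9/9!) = 133496.
P = 133496/362880 = 16687/45360 ≈ 0.3679.

0.3679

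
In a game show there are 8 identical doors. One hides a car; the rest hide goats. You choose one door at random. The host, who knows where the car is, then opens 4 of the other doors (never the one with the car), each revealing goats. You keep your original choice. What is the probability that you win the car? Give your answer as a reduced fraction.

1/8

The host can always open 4 empty doors regardless of your choice, so the reveals give no information about your original door.
P(win by staying) = 1/8.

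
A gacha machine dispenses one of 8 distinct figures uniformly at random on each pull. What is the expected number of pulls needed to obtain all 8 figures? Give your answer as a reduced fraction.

After i distinct types are collected, each trial gives a new one with probability (8−i)/8, so the expected wait for the next new type is 8/(8−i).
E = 8/8 + 8/7 + 8/6 + 8/5 + 8/4 + 8/3 + 8/2 + 8/1 = 761/35.

761/35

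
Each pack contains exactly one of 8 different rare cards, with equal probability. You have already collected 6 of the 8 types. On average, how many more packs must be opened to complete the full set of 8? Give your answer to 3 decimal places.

12.000

Starting from 6 distinct types, each trial gives a new one with probability (8−i)/8 when i types are held, so the wait for the next new type is 8/(8−i).
E = 8/2 + 8/1 = 12 ≈ 12.000.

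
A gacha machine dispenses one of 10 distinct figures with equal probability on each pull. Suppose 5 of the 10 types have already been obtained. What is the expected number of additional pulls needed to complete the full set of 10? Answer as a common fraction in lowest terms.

Starting from 5 distinct types, each trial gives a new one with probability (10−i)/10 when i types are held, so the wait for the next new type is 10/(10−i).
E = 10/5 + 10/4 + 10/3 + 10/2 + 10/1 = 137/6.

137/6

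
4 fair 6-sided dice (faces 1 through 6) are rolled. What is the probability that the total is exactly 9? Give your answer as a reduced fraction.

7/162

There are 6^4 = 1296 equally likely outcomes.
The number of ordered 4-tuples from {1,…,6} summing to 9 is 56.
P(sum = 9) = 56/1296 = 7/162.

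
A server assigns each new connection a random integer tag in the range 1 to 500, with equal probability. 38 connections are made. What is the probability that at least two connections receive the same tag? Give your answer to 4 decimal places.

It's easier to compute the probability that all 38 are distinct.
P(all distinct) = 500/500 · 499/500 · ··· · 463/500 ≈ 0.2363.
So the probability of at least one match is 1 − 0.2363 = 0.7637.

0.7637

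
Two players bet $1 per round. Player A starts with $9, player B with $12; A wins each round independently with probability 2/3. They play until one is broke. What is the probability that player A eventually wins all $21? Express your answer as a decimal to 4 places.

0.9980

Let r = q/p = (1/3)/(2/3) = 1/2. The recurrence P(i) = p·P(i+1) + q·P(i−1) with P(0)=0, P(21)=1 gives P(i) = (1 − r^i)/(1 − r^21).
P(9) = (1 − (1/2)^9) / (1 − (1/2)^21) = 299008/299593 ≈ 0.9980.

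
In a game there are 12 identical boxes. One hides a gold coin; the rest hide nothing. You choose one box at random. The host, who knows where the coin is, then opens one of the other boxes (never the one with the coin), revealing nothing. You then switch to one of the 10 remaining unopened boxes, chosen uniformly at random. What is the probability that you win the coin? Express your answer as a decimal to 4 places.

0.0917

Your original box holds the coin with probability 1/12, so the other 11 collectively hold it with probability 11/12.
The host can always find an empty box to open, so this doesn't change that 11/12; it is now spread over the 10 remaining unopened boxes.
P(win by switching) = (11/12) · (1/10) = 11/120 ≈ 0.0917.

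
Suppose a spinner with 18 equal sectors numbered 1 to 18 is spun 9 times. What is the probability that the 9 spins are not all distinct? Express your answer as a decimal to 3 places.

0.911

P(all 9 different) = 18/18 · 17/18 · ··· · 10/18 ≈ 0.089.
P(at least two equal) = 1 − 0.089 = 0.911.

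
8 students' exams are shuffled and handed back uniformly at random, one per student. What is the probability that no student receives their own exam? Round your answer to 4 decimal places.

0.3679

This is the derangement probability: permutations of 8 with no fixed point.
D(8) = 8! · (1 − 1/1! + 1/2! − ··· + (−1)^8/8!) = 14833.
P = 14833/40320 = 2119/5760 ≈ 0.3679.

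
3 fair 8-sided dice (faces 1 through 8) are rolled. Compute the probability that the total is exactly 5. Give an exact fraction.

3/256

There are 8^3 = 512 equally likely outcomes.
The number of ordered 3-tuples from {1,…,8} summing to 5 is 6.
P(sum = 5) = 6/512 = 3/256.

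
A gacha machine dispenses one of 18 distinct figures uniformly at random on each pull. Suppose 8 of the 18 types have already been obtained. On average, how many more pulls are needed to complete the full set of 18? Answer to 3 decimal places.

Starting from 8 distinct types, each trial gives a new one with probability (18−i)/18 when i types are held, so the wait for the next new type is 18/(18−i).
E = 18/10 + 18/9 + 18/8 + 18/7 + 18/6 + 18/5 + 18/4 + 18/3 + 18/2 + 18/1 = 7381/140 ≈ 52.721.

52.721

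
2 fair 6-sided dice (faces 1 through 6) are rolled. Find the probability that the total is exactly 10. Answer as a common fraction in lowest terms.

1/12

There are 6^2 = 36 equally likely outcomes.
The number of ordered 2-tuples from {1,…,6} summing to 10 is 3.
P(sum = 10) = 3/36 = 1/12.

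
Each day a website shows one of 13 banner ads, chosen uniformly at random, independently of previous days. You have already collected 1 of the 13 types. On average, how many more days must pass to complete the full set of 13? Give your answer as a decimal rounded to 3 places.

40.342

Starting from 1 distinct type, each trial gives a new one with probability (13−i)/13 when i types are held, so the wait for the next new type is 13/(13−i).
E = 13/12 + 13/11 + 13/10 + 13/9 + 13/8 + 13/7 + 13/6 + 13/5 + 13/4 + 13/3 + 13/2 + 13/1 = 1118273/27720 ≈ 40.342.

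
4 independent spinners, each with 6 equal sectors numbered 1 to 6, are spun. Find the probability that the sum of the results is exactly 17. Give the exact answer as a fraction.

There are 6^4 = 1296 equally likely outcomes.
The number of ordered 4-tuples from {1,…,6} summing to 17 is 104.
P(sum = 17) = 104/1296 = 13/162.

13/162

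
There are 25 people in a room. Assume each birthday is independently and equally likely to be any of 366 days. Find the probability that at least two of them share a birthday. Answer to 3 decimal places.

0.568

It's easier to compute the probability that all 25 are distinct.
P(all distinct) = 366/366 · 365/366 · ··· · 342/366 ≈ 0.432.
So the probability of at least one match is 1 − 0.432 = 0.568.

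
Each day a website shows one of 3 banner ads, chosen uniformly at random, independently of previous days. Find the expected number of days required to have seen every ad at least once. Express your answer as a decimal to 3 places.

5.500

After i distinct types are collected, each trial gives a new one with probability (3−i)/3, so the expected wait for the next new type is 3/(3−i).
E = 3/3 + 3/2 + 3/1 = 11/2 ≈ 5.500.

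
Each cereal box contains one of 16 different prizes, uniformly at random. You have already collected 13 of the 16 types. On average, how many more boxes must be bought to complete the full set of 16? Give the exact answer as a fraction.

88/3

Starting from 13 distinct types, each trial gives a new one with probability (16−i)/16 when i types are held, so the wait for the next new type is 16/(16−i).
E = 16/3 + 16/2 + 16/1 = 88/3.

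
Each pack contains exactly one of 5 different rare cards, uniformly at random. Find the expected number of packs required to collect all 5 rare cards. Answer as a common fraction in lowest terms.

137/12

After i distinct types are collected, each trial gives a new one with probability (5−i)/5, so the expected wait for the next new type is 5/(5−i).
E = 5/5 + 5/4 + 5/3 + 5/2 + 5/1 = 137/12.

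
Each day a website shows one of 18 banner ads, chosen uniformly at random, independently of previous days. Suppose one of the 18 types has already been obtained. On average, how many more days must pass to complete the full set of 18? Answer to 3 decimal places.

61.912

Starting from 1 distinct type, each trial gives a new one with probability (18−i)/18 when i types are held, so the wait for the next new type is 18/(18−i).
E = 18/17 + 18/16 + 18/15 + 18/14 + 18/13 + 18/12 + 18/11 + 18/10 + 18/9 + 18/8 + 18/7 + 18/6 + 18/5 + 18/4 + 18/3 + 18/2 + 18/1 = 42142223/680680 ≈ 61.912.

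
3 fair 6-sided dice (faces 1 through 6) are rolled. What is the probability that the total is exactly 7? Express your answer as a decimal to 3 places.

0.069

There are 6^3 = 216 equally likely outcomes.
The number of ordered 3-tuples from {1,…,6} summing to 7 is 15.
P(sum = 7) = 15/216 = 5/72 ≈ 0.069.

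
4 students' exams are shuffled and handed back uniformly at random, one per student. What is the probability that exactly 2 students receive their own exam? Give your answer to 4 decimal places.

Choose which 2 of the 4 are fixed: C(4,2) = 6 ways.
The remaining 2 must have no fixed point: D(2) = 1.
P = 6·1/24 = 1/4 ≈ 0.2500.

0.2500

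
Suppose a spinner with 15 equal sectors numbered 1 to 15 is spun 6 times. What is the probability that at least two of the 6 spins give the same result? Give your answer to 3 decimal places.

P(all 6 different) = 15/15 · 14/15 · ··· · 10/15 ≈ 0.316.
P(at least two equal) = 1 − 0.316 = 0.684.

0.684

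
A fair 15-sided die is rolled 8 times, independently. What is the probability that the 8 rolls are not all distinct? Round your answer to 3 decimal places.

P(all 8 different) = 15/15 · 14/15 · ··· · 8/15 ≈ 0.101.
P(at least two equal) = 1 − 0.101 = 0.899.

0.899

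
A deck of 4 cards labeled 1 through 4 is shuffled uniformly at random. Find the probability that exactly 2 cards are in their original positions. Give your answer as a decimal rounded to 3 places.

0.250

Choose which 2 of the 4 are fixed: C(4,2) = 6 ways.
The remaining 2 must have no fixed point: D(2) = 1.
P = 6·1/24 = 1/4 ≈ 0.250.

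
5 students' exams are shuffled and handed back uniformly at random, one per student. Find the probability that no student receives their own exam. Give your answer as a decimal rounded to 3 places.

This is the derangement probability: permutations of 5 with no fixed point.
D(5) = 5! · (1 − 1/1! + 1/2! − ··· + (−1)^5/5!) = 44.
P = 44/120 = 11/30 ≈ 0.367.

0.367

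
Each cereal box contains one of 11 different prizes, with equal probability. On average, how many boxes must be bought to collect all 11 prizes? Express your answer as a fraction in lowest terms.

83711/2520

After i distinct types are collected, each trial gives a new one with probability (11−i)/11, so the expected wait for the next new type is 11/(11−i).
E = 11/11 + 11/10 + 11/9 + 11/8 + 11/7 + 11/6 + 11/5 + 11/4 + 11/3 + 11/2 + 11/1 = 83711/2520.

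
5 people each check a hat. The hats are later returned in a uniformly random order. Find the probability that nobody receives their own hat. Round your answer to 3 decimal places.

0.367

This is the derangement probability: permutations of 5 with no fixed point.
D(5) = 5! · (1 − 1/1! + 1/2! − ··· + (−1)^5/5!) = 44.
P = 44/120 = 11/30 ≈ 0.367.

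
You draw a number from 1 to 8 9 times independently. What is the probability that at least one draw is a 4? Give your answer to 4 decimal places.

0.6993

P(no draw is a 4) = (7/8)^9 ≈ 0.3007.
P(at least one) = 1 − 0.3007 = 0.6993.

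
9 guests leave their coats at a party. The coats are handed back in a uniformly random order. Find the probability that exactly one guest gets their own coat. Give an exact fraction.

2119/5760

Choose which one is fixed: C(9,1) = 9 ways.
The remaining 8 must have no fixed point: D(8) = 14833.
P = 9·14833/362880 = 2119/5760.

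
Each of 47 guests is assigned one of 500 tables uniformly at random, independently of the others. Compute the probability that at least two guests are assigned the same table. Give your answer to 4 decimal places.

It's easier to compute the probability that all 47 are distinct.
P(all distinct) = 500/500 · 499/500 · ··· · 454/500 ≈ 0.1073.
So the probability of at least one match is 1 − 0.1073 = 0.8927.

0.8927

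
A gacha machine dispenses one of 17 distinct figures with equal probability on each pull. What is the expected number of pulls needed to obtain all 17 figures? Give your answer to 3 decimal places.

58.472

After i distinct types are collected, each trial gives a new one with probability (17−i)/17, so the expected wait for the next new type is 17/(17−i).
E = 17/17 + 17/16 + 17/15 + 17/14 + 17/13 + 17/12 + 17/11 + 17/10 + 17/9 + 17/8 + 17/7 + 17/6 + 17/5 + 17/4 + 17/3 + 17/2 + 17/1 = 42142223/720720 ≈ 58.472.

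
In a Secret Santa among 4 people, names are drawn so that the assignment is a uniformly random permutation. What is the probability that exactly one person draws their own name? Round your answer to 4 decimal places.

Choose which one is fixed: C(4,1) = 4 ways.
The remaining 3 must have no fixed point: D(3) = 2.
P = 4·2/24 = 1/3 ≈ 0.3333.

0.3333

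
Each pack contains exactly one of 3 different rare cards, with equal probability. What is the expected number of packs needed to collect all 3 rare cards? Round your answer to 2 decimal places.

5.50

After i distinct types are collected, each trial gives a new one with probability (3−i)/3, so the expected wait for the next new type is 3/(3−i).
E = 3/3 + 3/2 + 3/1 = 11/2 ≈ 5.50.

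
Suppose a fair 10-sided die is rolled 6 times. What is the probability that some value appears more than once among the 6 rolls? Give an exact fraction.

P(all 6 different) = 10/10 · 9/10 · ··· · 5/10 = 189/1250.
P(at least two equal) = 1 − 189/1250 = 1061/1250.

1061/1250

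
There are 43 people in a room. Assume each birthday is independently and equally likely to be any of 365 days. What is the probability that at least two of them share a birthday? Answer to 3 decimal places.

0.924

It's easier to compute the probability that all 43 are distinct.
P(all distinct) = 365/365 · 364/365 · ··· · 323/365 ≈ 0.076.
So the probability of at least one match is 1 − 0.076 = 0.924.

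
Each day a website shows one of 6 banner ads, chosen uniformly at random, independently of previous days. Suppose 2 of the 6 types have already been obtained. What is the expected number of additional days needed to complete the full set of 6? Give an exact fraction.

Starting from 2 distinct types, each trial gives a new one with probability (6−i)/6 when i types are held, so the wait for the next new type is 6/(6−i).
E = 6/4 + 6/3 + 6/2 + 6/1 = 25/2.

25/2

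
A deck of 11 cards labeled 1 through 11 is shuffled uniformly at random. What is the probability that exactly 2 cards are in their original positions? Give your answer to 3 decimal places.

Choose which 2 of the 11 are fixed: C(11,2) = 55 ways.
The remaining 9 must have no fixed point: D(9) = 133496.
P = 55·133496/39916800 = 16687/90720 ≈ 0.184.

0.184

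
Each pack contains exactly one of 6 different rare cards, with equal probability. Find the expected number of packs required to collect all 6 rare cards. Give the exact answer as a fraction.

147/10

After i distinct types are collected, each trial gives a new one with probability (6−i)/6, so the expected wait for the next new type is 6/(6−i).
E = 6/6 + 6/5 + 6/4 + 6/3 + 6/2 + 6/1 = 147/10.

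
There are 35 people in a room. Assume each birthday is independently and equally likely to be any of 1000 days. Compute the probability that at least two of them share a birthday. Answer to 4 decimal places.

0.4523

It's easier to compute the probability that all 35 are distinct.
P(all distinct) = 1000/1000 · 999/1000 · ··· · 966/1000 ≈ 0.5477.
So the probability of at least one match is 1 − 0.5477 = 0.4523.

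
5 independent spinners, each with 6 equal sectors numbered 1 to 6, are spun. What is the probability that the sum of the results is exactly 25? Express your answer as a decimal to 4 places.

0.0162

There are 6^5 = 7776 equally likely outcomes.
The number of ordered 5-tuples from {1,…,6} summing to 25 is 126.
P(sum = 25) = 126/7776 = 7/432 ≈ 0.0162.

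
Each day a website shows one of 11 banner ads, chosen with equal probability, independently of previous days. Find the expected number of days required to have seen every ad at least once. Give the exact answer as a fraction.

83711/2520

After i distinct types are collected, each trial gives a new one with probability (11−i)/11, so the expected wait for the next new type is 11/(11−i).
E = 11/11 + 11/10 + 11/9 + 11/8 + 11/7 + 11/6 + 11/5 + 11/4 + 11/3 + 11/2 + 11/1 = 83711/2520.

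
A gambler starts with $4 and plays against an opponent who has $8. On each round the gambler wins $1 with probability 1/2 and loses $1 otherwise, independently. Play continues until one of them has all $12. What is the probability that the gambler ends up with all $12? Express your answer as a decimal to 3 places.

0.333

With a fair step, P(i) = ½P(i−1) + ½P(i+1) with P(0)=0, P(12)=1 has the linear solution P(i) = i/12.
P(4) = 4/12 = 1/3 ≈ 0.333.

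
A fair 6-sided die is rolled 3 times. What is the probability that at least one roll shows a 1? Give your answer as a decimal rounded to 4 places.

0.4213

P(no roll shows a 1) = (5/6)^3 ≈ 0.5787.
P(at least one) = 1 − 0.5787 = 0.4213.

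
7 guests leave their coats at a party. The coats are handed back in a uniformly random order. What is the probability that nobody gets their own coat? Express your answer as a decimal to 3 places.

0.368

This is the derangement probability: permutations of 7 with no fixed point.
D(7) = 7! · (1 − 1/1! + 1/2! − ··· + (−1)^7/7!) = 1854.
P = 1854/5040 = 103/280 ≈ 0.368.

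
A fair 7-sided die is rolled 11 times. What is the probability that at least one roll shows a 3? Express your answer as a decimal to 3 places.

P(no roll shows a 3) = (6/7)^11 ≈ 0.183.
P(at least one) = 1 − 0.183 = 0.817.

0.817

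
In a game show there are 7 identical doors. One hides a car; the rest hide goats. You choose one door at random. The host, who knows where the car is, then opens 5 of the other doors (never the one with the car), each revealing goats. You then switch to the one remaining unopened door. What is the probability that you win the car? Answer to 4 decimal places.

0.8571

Your original door holds the car with probability 1/7, so the other 6 collectively hold it with probability 6/7.
The host can always find 5 empty doors to open, so the reveals don't change that 6/7; it is now spread over the 1 remaining unopened door.
P(win by switching) = (6/7) · (1/1) = 6/7 ≈ 0.8571.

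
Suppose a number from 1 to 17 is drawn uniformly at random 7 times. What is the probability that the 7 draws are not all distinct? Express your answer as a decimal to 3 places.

0.761

P(all 7 different) = 17/17 · 16/17 · ··· · 11/17 ≈ 0.239.
P(at least two equal) = 1 − 0.239 = 0.761.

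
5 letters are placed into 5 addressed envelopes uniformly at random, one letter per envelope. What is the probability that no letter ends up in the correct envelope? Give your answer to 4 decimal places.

This is the derangement probability: permutations of 5 with no fixed point.
D(5) = 5! · (1 − 1/1! + 1/2! − ··· + (−1)^5/5!) = 44.
P = 44/120 = 11/30 ≈ 0.3667.

0.3667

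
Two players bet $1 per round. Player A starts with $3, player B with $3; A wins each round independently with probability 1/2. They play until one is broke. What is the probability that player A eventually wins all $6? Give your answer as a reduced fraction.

With a fair step, P(i) = ½P(i−1) + ½P(i+1) with P(0)=0, P(6)=1 has the linear solution P(i) = i/6.
P(3) = 3/6 = 1/2.

1/2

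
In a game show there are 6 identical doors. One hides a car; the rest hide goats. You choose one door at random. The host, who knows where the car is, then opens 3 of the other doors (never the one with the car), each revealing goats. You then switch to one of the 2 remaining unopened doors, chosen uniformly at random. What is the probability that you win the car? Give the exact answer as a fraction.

5/12

Your original door holds the car with probability 1/6, so the other 5 collectively hold it with probability 5/6.
The host can always find 3 empty doors to open, so the reveals don't change that 5/6; it is now spread over the 2 remaining unopened doors.
P(win by switching) = (5/6) · (1/2) = 5/12.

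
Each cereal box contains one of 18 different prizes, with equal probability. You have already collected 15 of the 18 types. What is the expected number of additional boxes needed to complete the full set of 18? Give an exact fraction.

33

Starting from 15 distinct types, each trial gives a new one with probability (18−i)/18 when i types are held, so the wait for the next new type is 18/(18−i).
E = 18/3 + 18/2 + 18/1 = 33.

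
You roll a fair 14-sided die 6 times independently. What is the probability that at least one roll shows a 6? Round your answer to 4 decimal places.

0.3590

P(no roll shows a 6) = (13/14)^6 ≈ 0.6410.
P(at least one) = 1 − 0.6410 = 0.3590.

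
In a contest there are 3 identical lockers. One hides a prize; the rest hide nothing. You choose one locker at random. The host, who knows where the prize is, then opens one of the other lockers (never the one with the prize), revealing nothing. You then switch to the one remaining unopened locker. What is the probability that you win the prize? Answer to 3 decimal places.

Your original locker holds the prize with probability 1/3, so the other 2 collectively hold it with probability 2/3.
The host can always find an empty locker to open, so this doesn't change that 2/3; it is now spread over the 1 remaining unopened locker.
P(win by switching) = (2/3) · (1/1) = 2/3 ≈ 0.667.

0.667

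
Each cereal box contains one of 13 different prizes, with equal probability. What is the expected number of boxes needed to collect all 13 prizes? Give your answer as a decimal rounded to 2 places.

41.34

After i distinct types are collected, each trial gives a new one with probability (13−i)/13, so the expected wait for the next new type is 13/(13−i).
E = 13/13 + 13/12 + 13/11 + 13/10 + 13/9 + 13/8 + 13/7 + 13/6 + 13/5 + 13/4 + 13/3 + 13/2 + 13/1 = 1145993/27720 ≈ 41.34.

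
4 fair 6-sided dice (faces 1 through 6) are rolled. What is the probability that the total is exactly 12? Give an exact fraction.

125/1296

There are 6^4 = 1296 equally likely outcomes.
The number of ordered 4-tuples from {1,…,6} summing to 12 is 125.
P(sum = 12) = 125/1296.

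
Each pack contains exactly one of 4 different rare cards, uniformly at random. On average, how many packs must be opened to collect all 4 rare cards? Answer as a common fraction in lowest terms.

25/3

After i distinct types are collected, each trial gives a new one with probability (4−i)/4, so the expected wait for the next new type is 4/(4−i).
E = 4/4 + 4/3 + 4/2 + 4/1 = 25/3.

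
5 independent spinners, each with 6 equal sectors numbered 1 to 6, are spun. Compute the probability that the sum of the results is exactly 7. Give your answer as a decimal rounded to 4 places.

There are 6^5 = 7776 equally likely outcomes.
The number of ordered 5-tuples from {1,…,6} summing to 7 is 15.
P(sum = 7) = 15/7776 = 5/2592 ≈ 0.0019.

0.0019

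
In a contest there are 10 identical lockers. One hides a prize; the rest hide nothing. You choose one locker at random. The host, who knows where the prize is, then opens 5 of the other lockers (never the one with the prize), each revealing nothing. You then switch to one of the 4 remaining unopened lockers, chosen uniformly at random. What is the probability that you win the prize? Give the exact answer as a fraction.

Your original locker holds the prize with probability 1/10, so the other 9 collectively hold it with probability 9/10.
The host can always find 5 empty lockers to open, so the reveals don't change that 9/10; it is now spread over the 4 remaining unopened lockers.
P(win by switching) = (9/10) · (1/4) = 9/40.

9/40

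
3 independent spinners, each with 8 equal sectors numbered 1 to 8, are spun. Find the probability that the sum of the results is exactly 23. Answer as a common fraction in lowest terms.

3/512

There are 8^3 = 512 equally likely outcomes.
The number of ordered 3-tuples from {1,…,8} summing to 23 is 3.
P(sum = 23) = 3/512.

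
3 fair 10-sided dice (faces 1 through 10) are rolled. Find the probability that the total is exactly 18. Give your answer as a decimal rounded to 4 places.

There are 10^3 = 1000 equally likely outcomes.
The number of ordered 3-tuples from {1,…,10} summing to 18 is 73.
P(sum = 18) = 73/1000 ≈ 0.0730.

0.0730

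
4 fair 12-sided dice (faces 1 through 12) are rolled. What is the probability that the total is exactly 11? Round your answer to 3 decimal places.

0.006

There are 12^4 = 20736 equally likely outcomes.
The number of ordered 4-tuples from {1,…,12} summing to 11 is 120.
P(sum = 11) = 120/20736 = 5/864 ≈ 0.006.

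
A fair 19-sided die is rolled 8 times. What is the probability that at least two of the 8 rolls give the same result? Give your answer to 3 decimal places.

P(all 8 different) = 19/19 · 18/19 · ··· · 12/19 ≈ 0.179.
P(at least two equal) = 1 − 0.179 = 0.821.

0.821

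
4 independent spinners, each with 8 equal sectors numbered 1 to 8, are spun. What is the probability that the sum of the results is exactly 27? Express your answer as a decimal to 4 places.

0.0137

There are 8^4 = 4096 equally likely outcomes.
The number of ordered 4-tuples from {1,…,8} summing to 27 is 56.
P(sum = 27) = 56/4096 = 7/512 ≈ 0.0137.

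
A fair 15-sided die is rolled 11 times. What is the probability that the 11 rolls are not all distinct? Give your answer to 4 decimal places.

P(all 11 different) = 15/15 · 14/15 · ··· · 5/15 ≈ 0.0063.
P(at least two equal) = 1 − 0.0063 = 0.9937.

0.9937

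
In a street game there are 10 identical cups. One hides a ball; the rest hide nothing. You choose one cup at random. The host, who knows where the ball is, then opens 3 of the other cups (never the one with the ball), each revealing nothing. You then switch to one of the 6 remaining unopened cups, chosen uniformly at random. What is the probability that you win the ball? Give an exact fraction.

Your original cup holds the ball with probability 1/10, so the other 9 collectively hold it with probability 9/10.
The host can always find 3 empty cups to open, so the reveals don't change that 9/10; it is now spread over the 6 remaining unopened cups.
P(win by switching) = (9/10) · (1/6) = 3/20.

3/20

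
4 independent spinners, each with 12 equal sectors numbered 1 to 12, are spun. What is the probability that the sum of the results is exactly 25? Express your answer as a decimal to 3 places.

0.055

There are 12^4 = 20736 equally likely outcomes.
The number of ordered 4-tuples from {1,…,12} summing to 25 is 1144.
P(sum = 25) = 1144/20736 = 143/2592 ≈ 0.055.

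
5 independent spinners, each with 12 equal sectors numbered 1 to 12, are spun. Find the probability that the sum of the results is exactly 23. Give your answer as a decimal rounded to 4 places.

There are 12^5 = 248832 equally likely outcomes.
The number of ordered 5-tuples from {1,…,12} summing to 23 is 6265.
P(sum = 23) = 6265/248832 ≈ 0.0252.

0.0252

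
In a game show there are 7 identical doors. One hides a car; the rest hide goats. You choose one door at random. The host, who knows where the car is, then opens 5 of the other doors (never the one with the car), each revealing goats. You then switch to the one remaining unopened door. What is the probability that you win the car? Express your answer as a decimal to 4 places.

Your original door holds the car with probability 1/7, so the other 6 collectively hold it with probability 6/7.
The host can always find 5 empty doors to open, so the reveals don't change that 6/7; it is now spread over the 1 remaining unopened door.
P(win by switching) = (6/7) · (1/1) = 6/7 ≈ 0.8571.

0.8571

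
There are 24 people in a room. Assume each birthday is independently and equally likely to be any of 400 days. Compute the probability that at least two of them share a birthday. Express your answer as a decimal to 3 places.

0.505

It's easier to compute the probability that all 24 are distinct.
P(all distinct) = 400/400 · 399/400 · ··· · 377/400 ≈ 0.495.
So the probability of at least one match is 1 − 0.495 = 0.505.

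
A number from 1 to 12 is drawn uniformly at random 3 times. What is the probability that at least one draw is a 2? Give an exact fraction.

397/1728

P(no draw is a 2) = (11/12)^3 = 1331/1728.
P(at least one) = 1 − 1331/1728 = 397/1728.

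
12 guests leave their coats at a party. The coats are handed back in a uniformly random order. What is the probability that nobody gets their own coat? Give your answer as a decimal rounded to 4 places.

0.3679

This is the derangement probability: permutations of 12 with no fixed point.
D(12) = 12! · (1 − 1/1! + 1/2! − ··· + (−1)^12/12!) = 176214841.
P = 176214841/479001600 = 16019531/43545600 ≈ 0.3679.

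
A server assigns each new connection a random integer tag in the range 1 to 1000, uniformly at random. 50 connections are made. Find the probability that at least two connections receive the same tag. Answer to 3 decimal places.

It's easier to compute the probability that all 50 are distinct.
P(all distinct) = 1000/1000 · 999/1000 · ··· · 951/1000 ≈ 0.288.
So the probability of at least one match is 1 − 0.288 = 0.712.

0.712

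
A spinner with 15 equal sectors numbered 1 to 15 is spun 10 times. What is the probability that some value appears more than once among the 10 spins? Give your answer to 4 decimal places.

0.9811

P(all 10 different) = 15/15 · 14/15 · ··· · 6/15 ≈ 0.0189.
P(at least two equal) = 1 − 0.0189 = 0.9811.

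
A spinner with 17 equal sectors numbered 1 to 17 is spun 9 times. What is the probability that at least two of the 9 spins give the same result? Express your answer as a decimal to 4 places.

0.9256

P(all 9 different) = 17/17 · 16/17 · ··· · 9/17 ≈ 0.0744.
P(at least two equal) = 1 − 0.0744 = 0.9256.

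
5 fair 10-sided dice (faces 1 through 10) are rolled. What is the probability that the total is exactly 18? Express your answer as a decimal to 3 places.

There are 10^5 = 100000 equally likely outcomes.
The number of ordered 5-tuples from {1,…,10} summing to 18 is 2205.
P(sum = 18) = 2205/100000 = 441/20000 ≈ 0.022.

0.022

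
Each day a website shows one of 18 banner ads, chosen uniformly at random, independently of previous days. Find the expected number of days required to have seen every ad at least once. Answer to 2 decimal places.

After i distinct types are collected, each trial gives a new one with probability (18−i)/18, so the expected wait for the next new type is 18/(18−i).
E = 18/18 + 18/17 + 18/16 + 18/15 + 18/14 + 18/13 + 18/12 + 18/11 + 18/10 + 18/9 + 18/8 + 18/7 + 18/6 + 18/5 + 18/4 + 18/3 + 18/2 + 18/1 = 42822903/680680 ≈ 62.91.

62.91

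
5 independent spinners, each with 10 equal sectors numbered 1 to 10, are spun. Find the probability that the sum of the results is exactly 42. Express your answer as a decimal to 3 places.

0.005

There are 10^5 = 100000 equally likely outcomes.
The number of ordered 5-tuples from {1,…,10} summing to 42 is 495.
P(sum = 42) = 495/100000 = 99/20000 ≈ 0.005.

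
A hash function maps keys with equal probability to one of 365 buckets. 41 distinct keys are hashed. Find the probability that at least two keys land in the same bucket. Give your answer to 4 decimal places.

It's easier to compute the probability that all 41 are distinct.
P(all distinct) = 365/365 · 364/365 · ··· · 325/365 ≈ 0.0968.
So the probability of at least one match is 1 − 0.0968 = 0.9032.

0.9032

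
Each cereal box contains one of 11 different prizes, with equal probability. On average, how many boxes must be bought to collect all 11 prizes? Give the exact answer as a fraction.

83711/2520

After i distinct types are collected, each trial gives a new one with probability (11−i)/11, so the expected wait for the next new type is 11/(11−i).
E = 11/11 + 11/10 + 11/9 + 11/8 + 11/7 + 11/6 + 11/5 + 11/4 + 11/3 + 11/2 + 11/1 = 83711/2520.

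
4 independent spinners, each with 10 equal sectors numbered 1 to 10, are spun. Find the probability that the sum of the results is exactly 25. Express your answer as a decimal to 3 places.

There are 10^4 = 10000 equally likely outcomes.
The number of ordered 4-tuples from {1,…,10} summing to 25 is 592.
P(sum = 25) = 592/10000 = 37/625 ≈ 0.059.

0.059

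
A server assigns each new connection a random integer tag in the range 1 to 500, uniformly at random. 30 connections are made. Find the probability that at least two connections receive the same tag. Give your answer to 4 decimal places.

It's easier to compute the probability that all 30 are distinct.
P(all distinct) = 500/500 · 499/500 · ··· · 471/500 ≈ 0.4116.
So the probability of at least one match is 1 − 0.4116 = 0.5884.

0.5884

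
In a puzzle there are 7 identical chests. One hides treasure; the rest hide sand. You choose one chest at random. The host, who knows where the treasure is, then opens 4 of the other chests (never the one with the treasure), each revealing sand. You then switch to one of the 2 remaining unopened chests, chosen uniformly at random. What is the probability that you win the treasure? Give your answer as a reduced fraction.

Your original chest holds the treasure with probability 1/7, so the other 6 collectively hold it with probability 6/7.
The host can always find 4 empty chests to open, so the reveals don't change that 6/7; it is now spread over the 2 remaining unopened chests.
P(win by switching) = (6/7) · (1/2) = 3/7.

3/7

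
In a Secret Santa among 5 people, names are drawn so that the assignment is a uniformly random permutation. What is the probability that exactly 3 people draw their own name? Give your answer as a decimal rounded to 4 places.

Choose which 3 of the 5 are fixed: C(5,3) = 10 ways.
The remaining 2 must have no fixed point: D(2) = 1.
P = 10·1/120 = 1/12 ≈ 0.0833.

0.0833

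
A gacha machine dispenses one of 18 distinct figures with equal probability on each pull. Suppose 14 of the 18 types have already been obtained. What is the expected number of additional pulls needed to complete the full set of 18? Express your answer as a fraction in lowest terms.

75/2

Starting from 14 distinct types, each trial gives a new one with probability (18−i)/18 when i types are held, so the wait for the next new type is 18/(18−i).
E = 18/4 + 18/3 + 18/2 + 18/1 = 75/2.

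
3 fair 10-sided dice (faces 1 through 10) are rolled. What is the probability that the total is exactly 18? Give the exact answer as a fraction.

73/1000

There are 10^3 = 1000 equally likely outcomes.
The number of ordered 3-tuples from {1,…,10} summing to 18 is 73.
P(sum = 18) = 73/1000.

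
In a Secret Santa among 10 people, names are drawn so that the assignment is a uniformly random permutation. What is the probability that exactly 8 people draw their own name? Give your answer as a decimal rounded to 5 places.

Choose which 8 of the 10 are fixed: C(10,8) = 45 ways.
The remaining 2 must have no fixed point: D(2) = 1.
P = 45·1/3628800 = 1/80640 ≈ 0.00001.

0.00001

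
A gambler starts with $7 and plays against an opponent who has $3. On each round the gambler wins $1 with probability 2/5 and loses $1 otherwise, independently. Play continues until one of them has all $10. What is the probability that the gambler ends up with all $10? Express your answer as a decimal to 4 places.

Let r = q/p = (3/5)/(2/5) = 3/2. The recurrence P(i) = p·P(i+1) + q·P(i−1) with P(0)=0, P(10)=1 gives P(i) = (1 − r^i)/(1 − r^10).
P(7) = (1 − (3/2)^7) / (1 − (3/2)^10) = 16472/58025 ≈ 0.2839.

0.2839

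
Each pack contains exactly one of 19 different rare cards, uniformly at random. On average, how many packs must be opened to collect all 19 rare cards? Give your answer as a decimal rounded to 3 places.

After i distinct types are collected, each trial gives a new one with probability (19−i)/19, so the expected wait for the next new type is 19/(19−i).
E = 19/19 + 19/18 + 19/17 + 19/16 + 19/15 + 19/14 + 19/13 + 19/12 + 19/11 + 19/10 + 19/9 + 19/8 + 19/7 + 19/6 + 19/5 + 19/4 + 19/3 + 19/2 + 19/1 = 275295799/4084080 ≈ 67.407.

67.407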